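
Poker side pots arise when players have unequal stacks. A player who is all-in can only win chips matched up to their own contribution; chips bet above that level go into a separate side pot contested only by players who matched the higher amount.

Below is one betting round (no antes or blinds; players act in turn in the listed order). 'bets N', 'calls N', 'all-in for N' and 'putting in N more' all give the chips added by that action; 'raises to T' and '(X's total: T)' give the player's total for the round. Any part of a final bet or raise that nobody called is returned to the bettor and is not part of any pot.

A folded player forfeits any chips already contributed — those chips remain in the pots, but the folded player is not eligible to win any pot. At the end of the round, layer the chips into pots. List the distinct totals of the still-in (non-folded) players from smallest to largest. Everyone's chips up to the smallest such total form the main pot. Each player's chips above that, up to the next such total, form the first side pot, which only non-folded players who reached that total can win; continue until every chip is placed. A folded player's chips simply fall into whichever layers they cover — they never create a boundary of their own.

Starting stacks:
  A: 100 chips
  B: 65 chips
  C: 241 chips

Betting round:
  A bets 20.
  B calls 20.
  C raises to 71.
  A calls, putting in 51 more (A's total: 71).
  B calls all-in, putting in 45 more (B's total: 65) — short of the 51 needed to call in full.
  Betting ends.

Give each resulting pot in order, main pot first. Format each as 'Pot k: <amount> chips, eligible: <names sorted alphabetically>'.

Pot 1: 195 chips, eligible: A, B, C
Pot 2: 12 chips, eligible: A, C

Derivation:
Contributions: A=71, B=65, C=71
Pot levels (distinct totals of non-folded players): 65, 71
Layer 1-65: 65 each from A, B, C = 65*3 = 195 chips; eligible A, B, C
Layer 66-71: 6 each from A, C = 6*2 = 12 chips; eligible A, C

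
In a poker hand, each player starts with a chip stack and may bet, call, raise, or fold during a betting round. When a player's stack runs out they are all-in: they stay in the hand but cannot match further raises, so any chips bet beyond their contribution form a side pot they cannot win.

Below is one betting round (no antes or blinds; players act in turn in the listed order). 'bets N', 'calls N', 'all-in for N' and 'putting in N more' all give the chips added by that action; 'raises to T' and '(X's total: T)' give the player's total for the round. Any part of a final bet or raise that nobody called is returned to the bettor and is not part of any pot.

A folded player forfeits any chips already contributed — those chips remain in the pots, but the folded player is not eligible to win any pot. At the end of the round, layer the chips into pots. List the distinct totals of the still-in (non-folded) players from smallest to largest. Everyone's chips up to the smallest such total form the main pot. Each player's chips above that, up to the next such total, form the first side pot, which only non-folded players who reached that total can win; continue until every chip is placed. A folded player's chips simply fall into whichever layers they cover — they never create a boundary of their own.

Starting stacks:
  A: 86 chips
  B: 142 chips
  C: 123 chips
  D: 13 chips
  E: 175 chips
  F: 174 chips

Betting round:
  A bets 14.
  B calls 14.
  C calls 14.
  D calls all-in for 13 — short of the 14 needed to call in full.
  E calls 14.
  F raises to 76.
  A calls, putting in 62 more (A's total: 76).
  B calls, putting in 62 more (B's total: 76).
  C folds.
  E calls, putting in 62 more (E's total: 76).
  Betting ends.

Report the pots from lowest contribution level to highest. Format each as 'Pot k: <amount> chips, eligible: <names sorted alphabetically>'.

Pot 1: 78 chips, eligible: A, B, D, E, F
Pot 2: 253 chips, eligible: A, B, E, F

Derivation:
Contributions: A=76, B=76, C=14, D=13, E=76, F=76
Folded: C
Pot levels (distinct totals of non-folded players): 13, 76
Layer 1-13: 13 each from A, B, C, D, E, F = 13*6 = 78 chips; eligible A, B, D, E, F
Layer 14-76: A 63 + B 63 + C 1 + E 63 + F 63 = 253 chips; eligible A, B, E, F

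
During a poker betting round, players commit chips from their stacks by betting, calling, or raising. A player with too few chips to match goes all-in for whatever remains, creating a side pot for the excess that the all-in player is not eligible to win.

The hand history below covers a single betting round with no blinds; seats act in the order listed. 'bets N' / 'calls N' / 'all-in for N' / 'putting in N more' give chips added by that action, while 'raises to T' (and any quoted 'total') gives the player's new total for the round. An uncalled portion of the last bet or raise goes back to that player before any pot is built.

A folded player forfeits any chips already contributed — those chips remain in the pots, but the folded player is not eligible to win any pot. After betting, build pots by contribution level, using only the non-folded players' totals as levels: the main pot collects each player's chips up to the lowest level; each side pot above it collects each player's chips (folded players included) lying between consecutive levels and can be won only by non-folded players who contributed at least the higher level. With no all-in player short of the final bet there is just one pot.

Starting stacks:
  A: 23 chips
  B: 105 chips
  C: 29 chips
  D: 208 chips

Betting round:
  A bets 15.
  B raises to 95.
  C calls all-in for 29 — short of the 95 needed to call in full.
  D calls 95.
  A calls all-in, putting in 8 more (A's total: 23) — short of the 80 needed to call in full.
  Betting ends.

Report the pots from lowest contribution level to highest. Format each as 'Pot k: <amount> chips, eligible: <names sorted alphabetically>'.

Contributions: A=23, B=95, C=29, D=95
Pot levels (distinct totals of non-folded players): 23, 29, 95
Layer 1-23: 23 each from A, B, C, D = 23*4 = 92 chips; eligible A, B, C, D
Layer 24-29: 6 each from B, C, D = 6*3 = 18 chips; eligible B, C, D
Layer 30-95: 66 each from B, D = 66*2 = 132 chips; eligible B, D

Pot 1: 92 chips, eligible: A, B, C, D
Pot 2: 18 chips, eligible: B, C, D
Pot 3: 132 chips, eligible: B, D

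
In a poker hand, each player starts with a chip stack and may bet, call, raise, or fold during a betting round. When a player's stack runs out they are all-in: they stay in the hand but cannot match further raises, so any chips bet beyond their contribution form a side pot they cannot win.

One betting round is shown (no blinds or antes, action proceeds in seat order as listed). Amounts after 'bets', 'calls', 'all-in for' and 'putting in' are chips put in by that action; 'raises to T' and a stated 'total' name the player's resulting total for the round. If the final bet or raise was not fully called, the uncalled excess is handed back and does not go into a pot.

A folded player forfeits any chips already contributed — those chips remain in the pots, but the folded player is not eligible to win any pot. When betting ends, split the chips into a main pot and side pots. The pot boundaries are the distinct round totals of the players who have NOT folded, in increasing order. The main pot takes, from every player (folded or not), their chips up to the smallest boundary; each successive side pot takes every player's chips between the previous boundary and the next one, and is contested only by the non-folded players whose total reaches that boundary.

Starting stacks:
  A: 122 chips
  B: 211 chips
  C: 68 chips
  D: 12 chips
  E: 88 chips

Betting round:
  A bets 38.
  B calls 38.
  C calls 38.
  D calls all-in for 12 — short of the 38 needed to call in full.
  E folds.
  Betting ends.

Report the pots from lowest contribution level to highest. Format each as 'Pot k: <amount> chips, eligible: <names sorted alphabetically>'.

Pot 1: 48 chips, eligible: A, B, C, D
Pot 2: 78 chips, eligible: A, B, C

Derivation:
Contributions: A=38, B=38, C=38, D=12
Folded: E
Pot levels (distinct totals of non-folded players): 12, 38
Layer 1-12: 12 each from A, B, C, D = 12*4 = 48 chips; eligible A, B, C, D
Layer 13-38: 26 each from A, B, C = 26*3 = 78 chips; eligible A, B, C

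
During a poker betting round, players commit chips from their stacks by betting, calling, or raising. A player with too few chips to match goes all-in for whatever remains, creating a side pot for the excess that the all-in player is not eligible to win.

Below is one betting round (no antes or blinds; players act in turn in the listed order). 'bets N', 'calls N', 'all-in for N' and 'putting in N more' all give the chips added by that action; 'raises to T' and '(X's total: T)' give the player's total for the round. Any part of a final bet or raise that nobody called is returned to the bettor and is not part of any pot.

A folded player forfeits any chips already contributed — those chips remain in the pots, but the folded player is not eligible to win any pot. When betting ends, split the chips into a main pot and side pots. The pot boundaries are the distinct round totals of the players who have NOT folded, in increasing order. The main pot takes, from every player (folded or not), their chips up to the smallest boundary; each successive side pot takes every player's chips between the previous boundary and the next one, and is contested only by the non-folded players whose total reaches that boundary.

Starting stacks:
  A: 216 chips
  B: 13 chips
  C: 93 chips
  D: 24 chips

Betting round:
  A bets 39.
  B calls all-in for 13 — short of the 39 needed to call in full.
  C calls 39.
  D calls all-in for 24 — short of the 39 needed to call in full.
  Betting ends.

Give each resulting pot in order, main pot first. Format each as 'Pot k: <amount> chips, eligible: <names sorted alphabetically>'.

Pot 1: 52 chips, eligible: A, B, C, D
Pot 2: 33 chips, eligible: A, C, D
Pot 3: 30 chips, eligible: A, C

Derivation:
Contributions: A=39, B=13, C=39, D=24
Pot levels (distinct totals of non-folded players): 13, 24, 39
Layer 1-13: 13 each from A, B, C, D = 13*4 = 52 chips; eligible A, B, C, D
Layer 14-24: 11 each from A, C, D = 11*3 = 33 chips; eligible A, C, D
Layer 25-39: 15 each from A, C = 15*2 = 30 chips; eligible A, C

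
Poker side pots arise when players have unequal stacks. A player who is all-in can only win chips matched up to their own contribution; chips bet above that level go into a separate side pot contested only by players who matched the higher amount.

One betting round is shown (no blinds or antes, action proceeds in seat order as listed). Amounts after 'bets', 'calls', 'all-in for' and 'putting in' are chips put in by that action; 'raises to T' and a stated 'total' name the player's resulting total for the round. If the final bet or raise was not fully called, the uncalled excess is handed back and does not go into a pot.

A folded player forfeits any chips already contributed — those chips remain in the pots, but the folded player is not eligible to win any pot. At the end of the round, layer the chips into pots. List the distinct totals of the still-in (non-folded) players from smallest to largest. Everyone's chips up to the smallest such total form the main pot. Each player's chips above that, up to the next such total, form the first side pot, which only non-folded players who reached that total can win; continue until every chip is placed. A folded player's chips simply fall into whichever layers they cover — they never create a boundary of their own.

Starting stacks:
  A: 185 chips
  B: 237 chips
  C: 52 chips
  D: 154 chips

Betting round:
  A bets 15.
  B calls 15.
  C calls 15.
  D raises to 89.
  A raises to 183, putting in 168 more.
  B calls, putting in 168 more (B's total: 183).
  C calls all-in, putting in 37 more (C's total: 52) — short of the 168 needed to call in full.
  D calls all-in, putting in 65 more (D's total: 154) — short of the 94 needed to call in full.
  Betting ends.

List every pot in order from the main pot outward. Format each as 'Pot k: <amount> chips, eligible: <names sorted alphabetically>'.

Contributions: A=183, B=183, C=52, D=154
Pot levels (distinct totals of non-folded players): 52, 154, 183
Layer 1-52: 52 each from A, B, C, D = 52*4 = 208 chips; eligible A, B, C, D
Layer 53-154: 102 each from A, B, D = 102*3 = 306 chips; eligible A, B, D
Layer 155-183: 29 each from A, B = 29*2 = 58 chips; eligible A, B

Pot 1: 208 chips, eligible: A, B, C, D
Pot 2: 306 chips, eligible: A, B, D
Pot 3: 58 chips, eligible: A, B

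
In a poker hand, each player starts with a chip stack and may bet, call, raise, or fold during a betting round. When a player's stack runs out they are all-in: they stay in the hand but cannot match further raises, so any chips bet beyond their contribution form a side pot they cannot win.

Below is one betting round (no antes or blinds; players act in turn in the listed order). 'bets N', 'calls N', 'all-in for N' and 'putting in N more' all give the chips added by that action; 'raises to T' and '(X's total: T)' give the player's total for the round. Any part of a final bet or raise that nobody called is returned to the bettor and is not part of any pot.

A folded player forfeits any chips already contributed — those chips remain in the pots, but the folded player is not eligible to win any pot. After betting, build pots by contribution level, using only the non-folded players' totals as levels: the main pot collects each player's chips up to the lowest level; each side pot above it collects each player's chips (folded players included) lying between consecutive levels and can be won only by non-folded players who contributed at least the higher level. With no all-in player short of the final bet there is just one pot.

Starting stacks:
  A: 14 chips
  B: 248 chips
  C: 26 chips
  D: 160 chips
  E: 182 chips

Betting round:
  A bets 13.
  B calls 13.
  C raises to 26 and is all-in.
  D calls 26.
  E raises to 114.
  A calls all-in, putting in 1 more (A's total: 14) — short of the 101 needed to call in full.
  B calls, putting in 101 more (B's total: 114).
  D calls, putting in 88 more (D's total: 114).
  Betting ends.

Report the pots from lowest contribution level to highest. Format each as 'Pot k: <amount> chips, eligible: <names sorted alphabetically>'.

Contributions: A=14, B=114, C=26, D=114, E=114
Pot levels (distinct totals of non-folded players): 14, 26, 114
Layer 1-14: 14 each from A, B, C, D, E = 14*5 = 70 chips; eligible A, B, C, D, E
Layer 15-26: 12 each from B, C, D, E = 12*4 = 48 chips; eligible B, C, D, E
Layer 27-114: 88 each from B, D, E = 88*3 = 264 chips; eligible B, D, E

Pot 1: 70 chips, eligible: A, B, C, D, E
Pot 2: 48 chips, eligible: B, C, D, E
Pot 3: 264 chips, eligible: B, D, E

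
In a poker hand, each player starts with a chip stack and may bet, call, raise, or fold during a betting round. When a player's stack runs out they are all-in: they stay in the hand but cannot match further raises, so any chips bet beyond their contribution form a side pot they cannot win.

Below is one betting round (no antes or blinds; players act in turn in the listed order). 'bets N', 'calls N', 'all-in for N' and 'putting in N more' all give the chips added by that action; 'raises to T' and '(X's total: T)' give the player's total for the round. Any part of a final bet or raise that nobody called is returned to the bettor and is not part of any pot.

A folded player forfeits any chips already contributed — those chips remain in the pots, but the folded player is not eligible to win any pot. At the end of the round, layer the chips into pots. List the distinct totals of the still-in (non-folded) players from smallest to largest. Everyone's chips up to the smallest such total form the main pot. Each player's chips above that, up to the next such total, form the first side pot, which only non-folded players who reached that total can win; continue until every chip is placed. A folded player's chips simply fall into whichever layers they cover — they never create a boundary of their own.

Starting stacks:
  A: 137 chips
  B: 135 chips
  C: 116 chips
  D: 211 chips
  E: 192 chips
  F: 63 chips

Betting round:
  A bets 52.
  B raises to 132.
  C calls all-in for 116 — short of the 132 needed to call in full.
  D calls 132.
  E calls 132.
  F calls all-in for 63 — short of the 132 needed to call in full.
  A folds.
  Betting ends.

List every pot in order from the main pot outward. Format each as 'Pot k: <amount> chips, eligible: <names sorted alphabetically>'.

Pot 1: 367 chips, eligible: B, C, D, E, F
Pot 2: 212 chips, eligible: B, C, D, E
Pot 3: 48 chips, eligible: B, D, E

Derivation:
Contributions: A=52, B=132, C=116, D=132, E=132, F=63
Folded: A
Pot levels (distinct totals of non-folded players): 63, 116, 132
Layer 1-63: A 52 + B 63 + C 63 + D 63 + E 63 + F 63 = 367 chips; eligible B, C, D, E, F
Layer 64-116: 53 each from B, C, D, E = 53*4 = 212 chips; eligible B, C, D, E
Layer 117-132: 16 each from B, D, E = 16*3 = 48 chips; eligible B, D, E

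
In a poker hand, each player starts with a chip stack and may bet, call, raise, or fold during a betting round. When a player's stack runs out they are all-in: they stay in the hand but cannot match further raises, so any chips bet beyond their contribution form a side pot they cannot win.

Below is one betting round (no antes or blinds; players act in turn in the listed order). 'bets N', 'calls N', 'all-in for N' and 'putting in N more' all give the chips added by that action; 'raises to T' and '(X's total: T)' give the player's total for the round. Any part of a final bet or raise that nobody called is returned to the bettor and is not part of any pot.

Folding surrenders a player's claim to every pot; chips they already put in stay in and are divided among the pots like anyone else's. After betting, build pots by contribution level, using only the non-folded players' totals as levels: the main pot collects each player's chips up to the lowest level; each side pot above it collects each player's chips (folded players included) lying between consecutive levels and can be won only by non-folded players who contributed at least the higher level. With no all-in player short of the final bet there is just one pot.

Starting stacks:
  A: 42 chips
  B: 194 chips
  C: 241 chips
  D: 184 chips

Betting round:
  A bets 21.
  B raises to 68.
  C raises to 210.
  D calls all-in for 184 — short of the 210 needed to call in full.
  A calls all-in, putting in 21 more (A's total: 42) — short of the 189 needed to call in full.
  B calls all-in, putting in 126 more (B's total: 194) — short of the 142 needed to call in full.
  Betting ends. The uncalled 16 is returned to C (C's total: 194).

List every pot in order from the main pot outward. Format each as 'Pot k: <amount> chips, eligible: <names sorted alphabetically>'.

Contributions (after 16 returned to C): A=42, B=194, C=194, D=184
Pot levels (distinct totals of non-folded players): 42, 184, 194
Layer 1-42: 42 each from A, B, C, D = 42*4 = 168 chips; eligible A, B, C, D
Layer 43-184: 142 each from B, C, D = 142*3 = 426 chips; eligible B, C, D
Layer 185-194: 10 each from B, C = 10*2 = 20 chips; eligible B, C

Pot 1: 168 chips, eligible: A, B, C, D
Pot 2: 426 chips, eligible: B, C, D
Pot 3: 20 chips, eligible: B, C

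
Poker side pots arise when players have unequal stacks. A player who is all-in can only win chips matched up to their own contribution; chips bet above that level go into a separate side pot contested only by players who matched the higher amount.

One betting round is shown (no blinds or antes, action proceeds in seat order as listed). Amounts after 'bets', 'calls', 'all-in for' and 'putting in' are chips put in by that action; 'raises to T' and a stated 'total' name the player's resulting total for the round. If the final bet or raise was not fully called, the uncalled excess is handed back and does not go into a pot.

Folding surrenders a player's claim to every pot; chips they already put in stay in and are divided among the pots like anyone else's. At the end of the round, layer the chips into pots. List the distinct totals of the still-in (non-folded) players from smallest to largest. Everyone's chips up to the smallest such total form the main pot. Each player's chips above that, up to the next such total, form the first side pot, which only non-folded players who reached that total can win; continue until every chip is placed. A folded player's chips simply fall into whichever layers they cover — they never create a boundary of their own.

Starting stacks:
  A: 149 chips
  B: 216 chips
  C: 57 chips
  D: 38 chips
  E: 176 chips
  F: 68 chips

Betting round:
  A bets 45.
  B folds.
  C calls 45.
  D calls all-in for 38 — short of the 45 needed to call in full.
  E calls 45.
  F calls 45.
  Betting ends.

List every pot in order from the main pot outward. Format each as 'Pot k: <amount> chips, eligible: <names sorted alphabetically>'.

Contributions: A=45, C=45, D=38, E=45, F=45
Folded: B
Pot levels (distinct totals of non-folded players): 38, 45
Layer 1-38: 38 each from A, C, D, E, F = 38*5 = 190 chips; eligible A, C, D, E, F
Layer 39-45: 7 each from A, C, E, F = 7*4 = 28 chips; eligible A, C, E, F

Pot 1: 190 chips, eligible: A, C, D, E, F
Pot 2: 28 chips, eligible: A, C, E, F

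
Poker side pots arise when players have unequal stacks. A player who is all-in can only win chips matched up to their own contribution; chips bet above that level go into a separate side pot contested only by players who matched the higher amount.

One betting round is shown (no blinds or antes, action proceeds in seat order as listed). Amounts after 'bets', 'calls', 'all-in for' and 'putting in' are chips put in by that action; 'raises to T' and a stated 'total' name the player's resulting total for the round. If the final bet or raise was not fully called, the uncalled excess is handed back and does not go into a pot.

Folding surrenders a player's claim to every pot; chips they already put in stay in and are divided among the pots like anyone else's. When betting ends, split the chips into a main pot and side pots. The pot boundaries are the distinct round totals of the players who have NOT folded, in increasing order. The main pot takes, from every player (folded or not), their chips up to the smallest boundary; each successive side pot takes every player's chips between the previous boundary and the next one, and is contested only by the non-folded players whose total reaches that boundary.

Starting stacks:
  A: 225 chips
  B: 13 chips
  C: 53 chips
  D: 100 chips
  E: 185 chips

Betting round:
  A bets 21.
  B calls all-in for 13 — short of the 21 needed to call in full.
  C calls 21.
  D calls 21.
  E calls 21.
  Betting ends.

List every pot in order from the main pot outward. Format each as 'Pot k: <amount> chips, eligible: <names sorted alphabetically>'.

Contributions: A=21, B=13, C=21, D=21, E=21
Pot levels (distinct totals of non-folded players): 13, 21
Layer 1-13: 13 each from A, B, C, D, E = 13*5 = 65 chips; eligible A, B, C, D, E
Layer 14-21: 8 each from A, C, D, E = 8*4 = 32 chips; eligible A, C, D, E

Pot 1: 65 chips, eligible: A, B, C, D, E
Pot 2: 32 chips, eligible: A, C, D, E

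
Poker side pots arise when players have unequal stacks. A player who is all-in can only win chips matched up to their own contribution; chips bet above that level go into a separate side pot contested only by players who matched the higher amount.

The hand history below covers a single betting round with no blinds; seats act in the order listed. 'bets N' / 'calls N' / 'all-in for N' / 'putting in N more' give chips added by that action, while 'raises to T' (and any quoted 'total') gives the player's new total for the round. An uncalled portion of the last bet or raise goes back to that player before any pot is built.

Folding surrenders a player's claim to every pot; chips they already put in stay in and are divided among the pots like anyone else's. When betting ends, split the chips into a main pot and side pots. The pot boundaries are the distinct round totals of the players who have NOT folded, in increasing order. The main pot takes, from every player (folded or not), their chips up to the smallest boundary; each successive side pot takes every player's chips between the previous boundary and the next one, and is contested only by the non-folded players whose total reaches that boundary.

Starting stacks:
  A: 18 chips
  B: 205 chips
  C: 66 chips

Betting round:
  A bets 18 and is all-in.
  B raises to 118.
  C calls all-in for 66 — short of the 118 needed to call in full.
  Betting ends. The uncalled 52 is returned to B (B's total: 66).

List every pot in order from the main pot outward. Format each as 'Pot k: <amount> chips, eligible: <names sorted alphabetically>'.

Contributions (after 52 returned to B): A=18, B=66, C=66
Pot levels (distinct totals of non-folded players): 18, 66
Layer 1-18: 18 each from A, B, C = 18*3 = 54 chips; eligible A, B, C
Layer 19-66: 48 each from B, C = 48*2 = 96 chips; eligible B, C

Pot 1: 54 chips, eligible: A, B, C
Pot 2: 96 chips, eligible: B, C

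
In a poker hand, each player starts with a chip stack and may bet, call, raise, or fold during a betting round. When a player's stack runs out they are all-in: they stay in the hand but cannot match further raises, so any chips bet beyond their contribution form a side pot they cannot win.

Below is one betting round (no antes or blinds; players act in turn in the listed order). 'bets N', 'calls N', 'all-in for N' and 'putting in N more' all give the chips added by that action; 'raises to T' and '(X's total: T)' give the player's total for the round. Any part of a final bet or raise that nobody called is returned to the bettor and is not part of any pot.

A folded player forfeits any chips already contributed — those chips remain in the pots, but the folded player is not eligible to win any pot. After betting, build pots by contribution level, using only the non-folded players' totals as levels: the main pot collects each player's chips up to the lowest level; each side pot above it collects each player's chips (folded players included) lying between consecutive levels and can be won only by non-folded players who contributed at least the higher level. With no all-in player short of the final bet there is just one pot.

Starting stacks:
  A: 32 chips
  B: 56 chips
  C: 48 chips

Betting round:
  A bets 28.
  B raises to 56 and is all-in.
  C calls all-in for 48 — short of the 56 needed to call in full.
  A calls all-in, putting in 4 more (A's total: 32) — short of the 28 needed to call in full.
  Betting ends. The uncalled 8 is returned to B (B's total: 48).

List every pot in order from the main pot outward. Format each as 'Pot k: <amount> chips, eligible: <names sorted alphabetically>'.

Pot 1: 96 chips, eligible: A, B, C
Pot 2: 32 chips, eligible: B, C

Derivation:
Contributions (after 8 returned to B): A=32, B=48, C=48
Pot levels (distinct totals of non-folded players): 32, 48
Layer 1-32: 32 each from A, B, C = 32*3 = 96 chips; eligible A, B, C
Layer 33-48: 16 each from B, C = 16*2 = 32 chips; eligible B, C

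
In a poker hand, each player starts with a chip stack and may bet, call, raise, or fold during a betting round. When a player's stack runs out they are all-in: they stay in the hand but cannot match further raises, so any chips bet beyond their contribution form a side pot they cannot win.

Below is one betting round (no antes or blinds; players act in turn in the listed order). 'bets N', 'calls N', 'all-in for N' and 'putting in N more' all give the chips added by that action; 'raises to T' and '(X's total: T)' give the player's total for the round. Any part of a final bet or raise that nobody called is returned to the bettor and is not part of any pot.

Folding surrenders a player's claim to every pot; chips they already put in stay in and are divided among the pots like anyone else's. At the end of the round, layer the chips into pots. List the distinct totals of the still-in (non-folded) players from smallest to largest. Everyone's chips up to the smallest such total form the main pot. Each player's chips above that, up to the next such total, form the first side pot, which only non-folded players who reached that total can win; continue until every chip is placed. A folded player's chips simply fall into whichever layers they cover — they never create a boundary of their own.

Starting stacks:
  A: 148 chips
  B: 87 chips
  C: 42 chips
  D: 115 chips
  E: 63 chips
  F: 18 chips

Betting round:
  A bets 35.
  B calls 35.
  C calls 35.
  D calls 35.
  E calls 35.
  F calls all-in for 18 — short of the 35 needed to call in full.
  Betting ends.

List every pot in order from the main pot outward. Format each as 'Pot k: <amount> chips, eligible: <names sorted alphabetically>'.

Contributions: A=35, B=35, C=35, D=35, E=35, F=18
Pot levels (distinct totals of non-folded players): 18, 35
Layer 1-18: 18 each from A, B, C, D, E, F = 18*6 = 108 chips; eligible A, B, C, D, E, F
Layer 19-35: 17 each from A, B, C, D, E = 17*5 = 85 chips; eligible A, B, C, D, E

Pot 1: 108 chips, eligible: A, B, C, D, E, F
Pot 2: 85 chips, eligible: A, B, C, D, E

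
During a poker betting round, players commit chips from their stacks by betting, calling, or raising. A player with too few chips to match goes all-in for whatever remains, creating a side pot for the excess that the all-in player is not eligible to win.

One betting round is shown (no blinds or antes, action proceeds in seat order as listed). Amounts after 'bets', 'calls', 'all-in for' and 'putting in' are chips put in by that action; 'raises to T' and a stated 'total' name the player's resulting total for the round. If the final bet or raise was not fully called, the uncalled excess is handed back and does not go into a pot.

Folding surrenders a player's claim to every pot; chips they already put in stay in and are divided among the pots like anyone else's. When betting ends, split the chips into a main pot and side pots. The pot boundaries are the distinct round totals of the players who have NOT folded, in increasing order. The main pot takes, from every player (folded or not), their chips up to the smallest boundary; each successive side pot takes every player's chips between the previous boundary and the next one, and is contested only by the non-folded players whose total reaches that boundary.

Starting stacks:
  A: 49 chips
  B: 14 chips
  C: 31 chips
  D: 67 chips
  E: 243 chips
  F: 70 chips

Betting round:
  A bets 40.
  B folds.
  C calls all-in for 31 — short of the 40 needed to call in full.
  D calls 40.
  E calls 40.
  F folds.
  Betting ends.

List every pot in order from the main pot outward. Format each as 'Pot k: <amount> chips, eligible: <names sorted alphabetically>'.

Contributions: A=40, C=31, D=40, E=40
Folded: B, F
Pot levels (distinct totals of non-folded players): 31, 40
Layer 1-31: 31 each from A, C, D, E = 31*4 = 124 chips; eligible A, C, D, E
Layer 32-40: 9 each from A, D, E = 9*3 = 27 chips; eligible A, D, E

Pot 1: 124 chips, eligible: A, C, D, E
Pot 2: 27 chips, eligible: A, D, E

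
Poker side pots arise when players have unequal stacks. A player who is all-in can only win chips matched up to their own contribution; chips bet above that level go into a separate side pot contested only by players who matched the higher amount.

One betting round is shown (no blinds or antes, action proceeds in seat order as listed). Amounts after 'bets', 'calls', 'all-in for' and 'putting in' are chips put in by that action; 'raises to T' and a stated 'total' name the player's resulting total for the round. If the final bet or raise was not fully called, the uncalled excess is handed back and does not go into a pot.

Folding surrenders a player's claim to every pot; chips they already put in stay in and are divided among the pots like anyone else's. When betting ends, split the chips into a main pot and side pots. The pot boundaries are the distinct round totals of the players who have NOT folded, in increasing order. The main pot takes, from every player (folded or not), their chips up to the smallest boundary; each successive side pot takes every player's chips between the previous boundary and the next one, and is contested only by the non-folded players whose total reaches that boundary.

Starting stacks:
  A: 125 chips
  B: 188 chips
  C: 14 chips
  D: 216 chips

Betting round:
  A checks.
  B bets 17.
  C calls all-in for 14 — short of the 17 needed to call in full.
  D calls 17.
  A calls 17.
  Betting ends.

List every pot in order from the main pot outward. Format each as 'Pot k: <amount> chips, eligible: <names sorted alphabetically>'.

Contributions: A=17, B=17, C=14, D=17
Pot levels (distinct totals of non-folded players): 14, 17
Layer 1-14: 14 each from A, B, C, D = 14*4 = 56 chips; eligible A, B, C, D
Layer 15-17: 3 each from A, B, D = 3*3 = 9 chips; eligible A, B, D

Pot 1: 56 chips, eligible: A, B, C, D
Pot 2: 9 chips, eligible: A, B, D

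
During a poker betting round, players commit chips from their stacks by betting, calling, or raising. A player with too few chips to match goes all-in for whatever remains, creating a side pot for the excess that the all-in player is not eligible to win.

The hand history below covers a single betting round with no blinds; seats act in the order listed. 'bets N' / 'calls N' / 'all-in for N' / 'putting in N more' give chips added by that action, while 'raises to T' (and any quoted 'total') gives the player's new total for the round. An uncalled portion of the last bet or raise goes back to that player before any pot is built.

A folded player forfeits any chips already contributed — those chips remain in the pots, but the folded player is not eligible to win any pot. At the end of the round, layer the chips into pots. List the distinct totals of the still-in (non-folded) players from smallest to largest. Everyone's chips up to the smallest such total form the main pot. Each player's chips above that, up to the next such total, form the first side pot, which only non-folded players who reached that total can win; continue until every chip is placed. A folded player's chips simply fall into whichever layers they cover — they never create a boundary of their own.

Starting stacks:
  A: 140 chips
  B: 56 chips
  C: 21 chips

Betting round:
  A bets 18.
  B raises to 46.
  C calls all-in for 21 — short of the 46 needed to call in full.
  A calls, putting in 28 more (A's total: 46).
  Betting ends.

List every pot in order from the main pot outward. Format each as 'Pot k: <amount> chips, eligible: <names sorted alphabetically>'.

Contributions: A=46, B=46, C=21
Pot levels (distinct totals of non-folded players): 21, 46
Layer 1-21: 21 each from A, B, C = 21*3 = 63 chips; eligible A, B, C
Layer 22-46: 25 each from A, B = 25*2 = 50 chips; eligible A, B

Pot 1: 63 chips, eligible: A, B, C
Pot 2: 50 chips, eligible: A, B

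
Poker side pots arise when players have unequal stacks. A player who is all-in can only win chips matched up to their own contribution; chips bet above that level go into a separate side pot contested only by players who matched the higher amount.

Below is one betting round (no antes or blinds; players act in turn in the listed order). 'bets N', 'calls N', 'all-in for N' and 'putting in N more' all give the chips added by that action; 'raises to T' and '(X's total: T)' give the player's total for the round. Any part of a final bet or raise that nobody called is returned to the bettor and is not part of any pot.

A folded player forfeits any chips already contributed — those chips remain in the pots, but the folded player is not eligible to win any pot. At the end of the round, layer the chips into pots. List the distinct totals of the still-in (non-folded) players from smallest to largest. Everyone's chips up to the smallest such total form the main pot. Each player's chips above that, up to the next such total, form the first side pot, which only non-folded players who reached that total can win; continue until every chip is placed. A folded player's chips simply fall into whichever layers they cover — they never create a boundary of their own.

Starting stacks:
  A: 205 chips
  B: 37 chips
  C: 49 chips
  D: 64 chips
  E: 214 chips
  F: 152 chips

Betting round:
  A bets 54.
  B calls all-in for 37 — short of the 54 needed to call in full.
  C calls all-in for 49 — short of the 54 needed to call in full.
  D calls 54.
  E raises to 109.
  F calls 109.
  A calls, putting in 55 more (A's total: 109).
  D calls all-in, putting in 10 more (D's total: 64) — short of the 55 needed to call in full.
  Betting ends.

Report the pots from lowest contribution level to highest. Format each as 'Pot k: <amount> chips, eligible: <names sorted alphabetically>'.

Pot 1: 222 chips, eligible: A, B, C, D, E, F
Pot 2: 60 chips, eligible: A, C, D, E, F
Pot 3: 60 chips, eligible: A, D, E, F
Pot 4: 135 chips, eligible: A, E, F

Derivation:
Contributions: A=109, B=37, C=49, D=64, E=109, F=109
Pot levels (distinct totals of non-folded players): 37, 49, 64, 109
Layer 1-37: 37 each from A, B, C, D, E, F = 37*6 = 222 chips; eligible A, B, C, D, E, F
Layer 38-49: 12 each from A, C, D, E, F = 12*5 = 60 chips; eligible A, C, D, E, F
Layer 50-64: 15 each from A, D, E, F = 15*4 = 60 chips; eligible A, D, E, F
Layer 65-109: 45 each from A, E, F = 45*3 = 135 chips; eligible A, E, F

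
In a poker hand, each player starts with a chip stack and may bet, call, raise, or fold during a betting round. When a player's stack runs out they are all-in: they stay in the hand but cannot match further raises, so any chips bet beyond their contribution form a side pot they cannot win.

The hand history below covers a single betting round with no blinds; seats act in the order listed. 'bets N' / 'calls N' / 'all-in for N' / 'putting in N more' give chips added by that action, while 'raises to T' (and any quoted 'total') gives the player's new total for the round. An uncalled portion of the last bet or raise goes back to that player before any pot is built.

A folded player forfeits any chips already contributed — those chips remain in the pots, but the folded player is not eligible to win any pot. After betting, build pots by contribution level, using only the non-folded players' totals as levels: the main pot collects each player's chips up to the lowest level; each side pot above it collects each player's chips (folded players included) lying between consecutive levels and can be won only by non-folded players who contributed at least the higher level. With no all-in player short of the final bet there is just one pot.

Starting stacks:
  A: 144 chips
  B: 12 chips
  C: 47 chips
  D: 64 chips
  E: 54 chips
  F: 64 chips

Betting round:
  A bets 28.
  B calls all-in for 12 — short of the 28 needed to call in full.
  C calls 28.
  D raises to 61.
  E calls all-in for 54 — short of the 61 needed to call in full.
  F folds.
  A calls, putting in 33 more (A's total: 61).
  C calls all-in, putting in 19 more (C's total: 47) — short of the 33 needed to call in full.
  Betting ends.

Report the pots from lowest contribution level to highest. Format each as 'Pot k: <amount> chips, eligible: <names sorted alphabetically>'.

Contributions: A=61, B=12, C=47, D=61, E=54
Folded: F
Pot levels (distinct totals of non-folded players): 12, 47, 54, 61
Layer 1-12: 12 each from A, B, C, D, E = 12*5 = 60 chips; eligible A, B, C, D, E
Layer 13-47: 35 each from A, C, D, E = 35*4 = 140 chips; eligible A, C, D, E
Layer 48-54: 7 each from A, D, E = 7*3 = 21 chips; eligible A, D, E
Layer 55-61: 7 each from A, D = 7*2 = 14 chips; eligible A, D

Pot 1: 60 chips, eligible: A, B, C, D, E
Pot 2: 140 chips, eligible: A, C, D, E
Pot 3: 21 chips, eligible: A, D, E
Pot 4: 14 chips, eligible: A, D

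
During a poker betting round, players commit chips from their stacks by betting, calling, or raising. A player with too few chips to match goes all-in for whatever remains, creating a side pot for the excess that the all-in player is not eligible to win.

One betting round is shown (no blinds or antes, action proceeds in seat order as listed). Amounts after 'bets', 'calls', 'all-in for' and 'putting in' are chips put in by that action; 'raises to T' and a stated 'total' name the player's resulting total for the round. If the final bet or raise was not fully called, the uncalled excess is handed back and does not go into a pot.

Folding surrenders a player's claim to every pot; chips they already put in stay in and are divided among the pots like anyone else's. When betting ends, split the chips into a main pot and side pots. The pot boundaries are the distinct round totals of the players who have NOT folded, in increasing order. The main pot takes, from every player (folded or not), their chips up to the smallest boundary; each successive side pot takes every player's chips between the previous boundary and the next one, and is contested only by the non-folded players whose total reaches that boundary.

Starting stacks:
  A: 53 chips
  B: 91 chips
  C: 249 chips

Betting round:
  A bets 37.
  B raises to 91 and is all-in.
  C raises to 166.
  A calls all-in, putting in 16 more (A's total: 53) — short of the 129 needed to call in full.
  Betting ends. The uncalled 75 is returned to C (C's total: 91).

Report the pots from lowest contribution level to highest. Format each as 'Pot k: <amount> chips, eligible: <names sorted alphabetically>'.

Contributions (after 75 returned to C): A=53, B=91, C=91
Pot levels (distinct totals of non-folded players): 53, 91
Layer 1-53: 53 each from A, B, C = 53*3 = 159 chips; eligible A, B, C
Layer 54-91: 38 each from B, C = 38*2 = 76 chips; eligible B, C

Pot 1: 159 chips, eligible: A, B, C
Pot 2: 76 chips, eligible: B, C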